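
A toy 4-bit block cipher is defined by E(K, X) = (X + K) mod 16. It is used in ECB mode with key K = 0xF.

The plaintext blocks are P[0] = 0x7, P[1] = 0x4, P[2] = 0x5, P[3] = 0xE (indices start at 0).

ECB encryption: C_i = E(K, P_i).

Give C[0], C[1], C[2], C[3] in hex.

C[0]: E(K, 0x7) = 0x6.
C[1]: E(K, 0x4) = 0x3.
C[2]: E(K, 0x5) = 0x4.
C[3]: E(K, 0xE) = 0xD.

C[0] = 0x6, C[1] = 0x3, C[2] = 0x4, C[3] = 0xD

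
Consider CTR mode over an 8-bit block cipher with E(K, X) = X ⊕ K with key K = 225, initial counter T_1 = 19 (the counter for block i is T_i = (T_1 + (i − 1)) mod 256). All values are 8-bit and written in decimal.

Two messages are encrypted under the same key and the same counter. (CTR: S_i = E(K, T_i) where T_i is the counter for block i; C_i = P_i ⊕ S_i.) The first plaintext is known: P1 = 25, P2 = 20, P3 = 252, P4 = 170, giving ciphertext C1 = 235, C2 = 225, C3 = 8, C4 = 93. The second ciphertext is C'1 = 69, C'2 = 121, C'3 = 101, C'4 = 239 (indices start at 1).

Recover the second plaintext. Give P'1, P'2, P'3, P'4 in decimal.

In CTR with a reused counter, both messages share the same keystream S_i, so C_i ⊕ C'_i = P_i ⊕ P'_i and thus P'_i = P_i ⊕ C_i ⊕ C'_i.
P'1: 25 ⊕ 235 ⊕ 69 = 183.
P'2: 20 ⊕ 225 ⊕ 121 = 140.
P'3: 252 ⊕ 8 ⊕ 101 = 145.
P'4: 170 ⊕ 93 ⊕ 239 = 24.

P'1 = 183, P'2 = 140, P'3 = 145, P'4 = 24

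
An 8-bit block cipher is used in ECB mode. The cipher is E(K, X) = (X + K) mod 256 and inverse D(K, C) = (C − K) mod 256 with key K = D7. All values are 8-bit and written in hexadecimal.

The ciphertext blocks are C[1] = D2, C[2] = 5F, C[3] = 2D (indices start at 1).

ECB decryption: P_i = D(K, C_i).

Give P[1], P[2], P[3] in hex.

P[1] = FB, P[2] = 88, P[3] = 56

P[1]: D(K, D2) = FB.
P[2]: D(K, 5F) = 88.
P[3]: D(K, 2D) = 56.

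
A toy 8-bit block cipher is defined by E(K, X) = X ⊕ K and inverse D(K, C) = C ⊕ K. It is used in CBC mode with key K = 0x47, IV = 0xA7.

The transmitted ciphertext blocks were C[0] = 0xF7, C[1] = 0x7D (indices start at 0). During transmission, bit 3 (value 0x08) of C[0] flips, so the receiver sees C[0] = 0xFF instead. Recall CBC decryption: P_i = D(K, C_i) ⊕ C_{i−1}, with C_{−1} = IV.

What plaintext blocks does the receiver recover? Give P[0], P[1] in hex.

Only C[0] changed, to 0xFF. In CBC, a change in C_i garbles P_i and flips the same bit in P_{i+1}. Decrypting the received ciphertext:
P[0]: D(K, 0xFF) = 0xB8; 0xB8 ⊕ 0xA7 = 0x1F.
P[1]: D(K, 0x7D) = 0x3A; 0x3A ⊕ 0xFF = 0xC5.
Blocks that differ from the original plaintext: P[0], P[1].

P[0] = 0x1F, P[1] = 0xC5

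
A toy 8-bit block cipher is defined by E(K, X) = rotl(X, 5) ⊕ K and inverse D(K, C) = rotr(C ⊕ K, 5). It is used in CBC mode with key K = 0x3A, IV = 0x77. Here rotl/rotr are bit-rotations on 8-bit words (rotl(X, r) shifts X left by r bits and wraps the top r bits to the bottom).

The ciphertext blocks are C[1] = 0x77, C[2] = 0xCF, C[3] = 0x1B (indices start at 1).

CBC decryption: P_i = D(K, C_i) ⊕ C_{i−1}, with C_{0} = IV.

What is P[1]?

P[1] = 0x1D

P[1]: D(K, 0x77) = 0x6A; 0x6A ⊕ 0x77 = 0x1D.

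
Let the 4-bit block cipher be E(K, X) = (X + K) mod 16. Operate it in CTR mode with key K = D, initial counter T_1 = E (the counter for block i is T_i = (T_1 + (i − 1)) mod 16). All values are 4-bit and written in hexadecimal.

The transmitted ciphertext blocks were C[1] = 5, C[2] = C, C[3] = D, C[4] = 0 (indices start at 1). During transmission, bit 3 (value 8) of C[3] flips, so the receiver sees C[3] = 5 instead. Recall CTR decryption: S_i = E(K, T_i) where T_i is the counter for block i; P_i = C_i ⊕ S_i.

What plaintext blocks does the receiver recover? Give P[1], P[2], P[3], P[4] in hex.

P[1] = E, P[2] = 0, P[3] = 8, P[4] = E

Only C[3] changed, to 5. In CTR, a change in C_i flips the same bit in P_i only; the keystream is unaffected. Decrypting the received ciphertext:
P[1]: T = E, S = E(K, T) = B; 5 ⊕ B = E.
P[2]: T = F, S = E(K, T) = C; C ⊕ C = 0.
P[3]: T = 0, S = E(K, T) = D; 5 ⊕ D = 8.
P[4]: T = 1, S = E(K, T) = E; 0 ⊕ E = E.
Blocks that differ from the original plaintext: P[3].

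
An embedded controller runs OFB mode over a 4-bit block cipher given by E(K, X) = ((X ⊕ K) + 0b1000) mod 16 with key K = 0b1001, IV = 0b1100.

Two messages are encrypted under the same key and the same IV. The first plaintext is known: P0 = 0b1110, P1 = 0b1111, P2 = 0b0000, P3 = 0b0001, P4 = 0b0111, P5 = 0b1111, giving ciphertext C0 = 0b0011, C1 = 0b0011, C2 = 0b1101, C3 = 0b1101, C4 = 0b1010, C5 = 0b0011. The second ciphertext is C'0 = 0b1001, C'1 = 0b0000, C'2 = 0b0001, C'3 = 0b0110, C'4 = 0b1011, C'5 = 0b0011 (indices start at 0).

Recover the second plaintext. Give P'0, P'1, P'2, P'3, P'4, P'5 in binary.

In OFB with a reused IV, both messages share the same keystream S_i, so C_i ⊕ C'_i = P_i ⊕ P'_i and thus P'_i = P_i ⊕ C_i ⊕ C'_i.
P'0: 0b1110 ⊕ 0b0011 ⊕ 0b1001 = 0b0100.
P'1: 0b1111 ⊕ 0b0011 ⊕ 0b0000 = 0b1100.
P'2: 0b0000 ⊕ 0b1101 ⊕ 0b0001 = 0b1100.
P'3: 0b0001 ⊕ 0b1101 ⊕ 0b0110 = 0b1010.
P'4: 0b0111 ⊕ 0b1010 ⊕ 0b1011 = 0b0110.
P'5: 0b1111 ⊕ 0b0011 ⊕ 0b0011 = 0b1111.

P'0 = 0b0100, P'1 = 0b1100, P'2 = 0b1100, P'3 = 0b1010, P'4 = 0b0110, P'5 = 0b1111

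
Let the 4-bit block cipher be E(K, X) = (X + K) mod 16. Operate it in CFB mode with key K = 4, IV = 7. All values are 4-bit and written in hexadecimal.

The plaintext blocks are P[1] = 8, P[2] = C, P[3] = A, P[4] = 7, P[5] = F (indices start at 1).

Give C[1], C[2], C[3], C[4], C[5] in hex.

C[1] = 3, C[2] = B, C[3] = 5, C[4] = E, C[5] = D

CFB encryption: C_i = P_i ⊕ E(K, C_{i−1}), with C_{0} = IV.
C[1]: E(K, 7) = B; 8 ⊕ B = 3.
C[2]: E(K, 3) = 7; C ⊕ 7 = B.
C[3]: E(K, B) = F; A ⊕ F = 5.
C[4]: E(K, 5) = 9; 7 ⊕ 9 = E.
C[5]: E(K, E) = 2; F ⊕ 2 = D.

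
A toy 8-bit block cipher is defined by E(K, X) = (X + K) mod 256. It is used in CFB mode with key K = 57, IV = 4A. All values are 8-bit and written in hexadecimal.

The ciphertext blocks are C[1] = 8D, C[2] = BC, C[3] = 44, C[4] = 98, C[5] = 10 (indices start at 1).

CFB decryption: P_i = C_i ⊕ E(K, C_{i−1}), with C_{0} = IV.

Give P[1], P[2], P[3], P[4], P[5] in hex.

P[1]: E(K, 4A) = A1; 8D ⊕ A1 = 2C.
P[2]: E(K, 8D) = E4; BC ⊕ E4 = 58.
P[3]: E(K, BC) = 13; 44 ⊕ 13 = 57.
P[4]: E(K, 44) = 9B; 98 ⊕ 9B = 03.
P[5]: E(K, 98) = EF; 10 ⊕ EF = FF.

P[1] = 2C, P[2] = 58, P[3] = 57, P[4] = 03, P[5] = FF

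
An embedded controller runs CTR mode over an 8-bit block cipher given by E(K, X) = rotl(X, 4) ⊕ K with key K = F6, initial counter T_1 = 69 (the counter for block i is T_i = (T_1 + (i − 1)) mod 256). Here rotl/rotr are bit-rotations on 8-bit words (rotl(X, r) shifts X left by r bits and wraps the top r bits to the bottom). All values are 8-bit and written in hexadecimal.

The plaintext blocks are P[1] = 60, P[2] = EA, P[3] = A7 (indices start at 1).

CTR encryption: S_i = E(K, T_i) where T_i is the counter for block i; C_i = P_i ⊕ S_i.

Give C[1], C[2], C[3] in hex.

C[1] = 00, C[2] = BA, C[3] = E7

C[1]: T = 69, S = E(K, T) = 60; 60 ⊕ 60 = 00.
C[2]: T = 6A, S = E(K, T) = 50; EA ⊕ 50 = BA.
C[3]: T = 6B, S = E(K, T) = 40; A7 ⊕ 40 = E7.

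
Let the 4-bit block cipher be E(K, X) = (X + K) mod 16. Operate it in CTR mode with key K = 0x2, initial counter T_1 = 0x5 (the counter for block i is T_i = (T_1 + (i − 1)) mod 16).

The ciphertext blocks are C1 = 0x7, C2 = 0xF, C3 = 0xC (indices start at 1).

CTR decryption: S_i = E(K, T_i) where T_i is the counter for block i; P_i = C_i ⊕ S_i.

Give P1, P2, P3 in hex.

P1 = 0x0, P2 = 0x7, P3 = 0x5

P1: T = 0x5, S = E(K, T) = 0x7; 0x7 ⊕ 0x7 = 0x0.
P2: T = 0x6, S = E(K, T) = 0x8; 0xF ⊕ 0x8 = 0x7.
P3: T = 0x7, S = E(K, T) = 0x9; 0xC ⊕ 0x9 = 0x5.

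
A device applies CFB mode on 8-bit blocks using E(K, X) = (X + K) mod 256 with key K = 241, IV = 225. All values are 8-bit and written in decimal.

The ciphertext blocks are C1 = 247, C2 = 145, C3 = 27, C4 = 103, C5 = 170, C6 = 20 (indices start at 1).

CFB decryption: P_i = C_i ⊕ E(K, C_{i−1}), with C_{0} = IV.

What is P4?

P4: E(K, 27) = 12; 103 ⊕ 12 = 107.

P4 = 107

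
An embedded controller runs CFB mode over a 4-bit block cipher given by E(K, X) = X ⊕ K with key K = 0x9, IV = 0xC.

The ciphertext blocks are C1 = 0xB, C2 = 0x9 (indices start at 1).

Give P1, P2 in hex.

P1 = 0xE, P2 = 0xB

CFB decryption: P_i = C_i ⊕ E(K, C_{i−1}), with C_{0} = IV.
P1: E(K, 0xC) = 0x5; 0xB ⊕ 0x5 = 0xE.
P2: E(K, 0xB) = 0x2; 0x9 ⊕ 0x2 = 0xB.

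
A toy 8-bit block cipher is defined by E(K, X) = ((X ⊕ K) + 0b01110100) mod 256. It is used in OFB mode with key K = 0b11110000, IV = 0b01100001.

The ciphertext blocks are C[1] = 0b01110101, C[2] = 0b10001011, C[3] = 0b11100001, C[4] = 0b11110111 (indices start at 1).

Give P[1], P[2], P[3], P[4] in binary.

OFB decryption: S_i = E(K, S_{i−1}) with S_{0} = IV; P_i = C_i ⊕ S_i.
P[1]: S = E(K, 0b01100001) = 0b00000101; 0b01110101 ⊕ 0b00000101 = 0b01110000.
P[2]: S = E(K, 0b00000101) = 0b01101001; 0b10001011 ⊕ 0b01101001 = 0b11100010.
P[3]: S = E(K, 0b01101001) = 0b00001101; 0b11100001 ⊕ 0b00001101 = 0b11101100.
P[4]: S = E(K, 0b00001101) = 0b01110001; 0b11110111 ⊕ 0b01110001 = 0b10000110.

P[1] = 0b01110000, P[2] = 0b11100010, P[3] = 0b11101100, P[4] = 0b10000110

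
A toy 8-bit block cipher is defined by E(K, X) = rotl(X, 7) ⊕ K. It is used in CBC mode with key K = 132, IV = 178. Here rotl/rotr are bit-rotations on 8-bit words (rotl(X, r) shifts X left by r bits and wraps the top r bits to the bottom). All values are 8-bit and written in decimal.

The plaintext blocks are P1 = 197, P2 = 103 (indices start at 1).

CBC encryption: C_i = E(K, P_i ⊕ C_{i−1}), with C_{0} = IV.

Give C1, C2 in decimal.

C1: P1 ⊕ 178 = 119; E(K, 119) = 63.
C2: P2 ⊕ 63 = 88; E(K, 88) = 168.

C1 = 63, C2 = 168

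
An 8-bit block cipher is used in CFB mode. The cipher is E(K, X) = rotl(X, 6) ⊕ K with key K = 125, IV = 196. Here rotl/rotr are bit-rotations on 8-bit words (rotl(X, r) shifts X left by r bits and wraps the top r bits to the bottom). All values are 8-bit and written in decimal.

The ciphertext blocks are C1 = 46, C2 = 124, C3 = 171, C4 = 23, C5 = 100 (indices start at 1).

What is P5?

CFB decryption: P_i = C_i ⊕ E(K, C_{i−1}), with C_{0} = IV.
P5: E(K, 23) = 184; 100 ⊕ 184 = 220.

P5 = 220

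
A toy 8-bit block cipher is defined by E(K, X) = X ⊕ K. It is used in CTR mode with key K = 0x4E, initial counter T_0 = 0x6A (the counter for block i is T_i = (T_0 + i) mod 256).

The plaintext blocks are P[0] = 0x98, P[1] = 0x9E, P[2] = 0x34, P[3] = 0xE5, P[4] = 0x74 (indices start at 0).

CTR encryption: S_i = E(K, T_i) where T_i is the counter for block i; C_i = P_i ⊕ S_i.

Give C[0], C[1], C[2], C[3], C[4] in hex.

C[0] = 0xBC, C[1] = 0xBB, C[2] = 0x16, C[3] = 0xC6, C[4] = 0x54

C[0]: T = 0x6A, S = E(K, T) = 0x24; 0x98 ⊕ 0x24 = 0xBC.
C[1]: T = 0x6B, S = E(K, T) = 0x25; 0x9E ⊕ 0x25 = 0xBB.
C[2]: T = 0x6C, S = E(K, T) = 0x22; 0x34 ⊕ 0x22 = 0x16.
C[3]: T = 0x6D, S = E(K, T) = 0x23; 0xE5 ⊕ 0x23 = 0xC6.
C[4]: T = 0x6E, S = E(K, T) = 0x20; 0x74 ⊕ 0x20 = 0x54.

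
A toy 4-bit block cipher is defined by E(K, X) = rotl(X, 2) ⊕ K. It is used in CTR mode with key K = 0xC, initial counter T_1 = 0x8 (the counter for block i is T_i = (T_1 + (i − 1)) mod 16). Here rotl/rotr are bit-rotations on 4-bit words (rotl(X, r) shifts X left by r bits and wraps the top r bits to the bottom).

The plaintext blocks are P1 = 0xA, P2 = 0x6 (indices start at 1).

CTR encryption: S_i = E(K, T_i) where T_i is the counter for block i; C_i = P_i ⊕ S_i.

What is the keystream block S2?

C1: T = 0x8, S = E(K, T) = 0xE; 0xA ⊕ 0xE = 0x4.
C2: T = 0x9, S = E(K, T) = 0xA; 0x6 ⊕ 0xA = 0xC.
So S2 = 0xA.

0xA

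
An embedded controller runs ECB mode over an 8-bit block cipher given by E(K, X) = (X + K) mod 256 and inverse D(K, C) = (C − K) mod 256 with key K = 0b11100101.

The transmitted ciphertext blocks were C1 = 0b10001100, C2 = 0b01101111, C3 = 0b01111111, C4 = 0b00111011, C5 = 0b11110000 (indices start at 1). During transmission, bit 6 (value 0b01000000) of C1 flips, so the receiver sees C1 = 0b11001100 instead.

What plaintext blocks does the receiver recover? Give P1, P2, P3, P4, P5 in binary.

ECB decryption: P_i = D(K, C_i).
Only C1 changed, to 0b11001100. In ECB, a change in C_i affects only P_i. Decrypting the received ciphertext:
P1: D(K, 0b11001100) = 0b11100111.
P2: D(K, 0b01101111) = 0b10001010.
P3: D(K, 0b01111111) = 0b10011010.
P4: D(K, 0b00111011) = 0b01010110.
P5: D(K, 0b11110000) = 0b00001011.
Blocks that differ from the original plaintext: P1.

P1 = 0b11100111, P2 = 0b10001010, P3 = 0b10011010, P4 = 0b01010110, P5 = 0b00001011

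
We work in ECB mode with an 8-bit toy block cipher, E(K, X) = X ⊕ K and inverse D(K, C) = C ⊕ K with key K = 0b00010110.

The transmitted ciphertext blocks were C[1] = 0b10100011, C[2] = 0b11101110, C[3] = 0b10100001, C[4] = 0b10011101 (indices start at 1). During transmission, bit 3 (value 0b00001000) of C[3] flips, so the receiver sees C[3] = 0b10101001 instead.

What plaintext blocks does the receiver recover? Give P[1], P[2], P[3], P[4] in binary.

P[1] = 0b10110101, P[2] = 0b11111000, P[3] = 0b10111111, P[4] = 0b10001011

ECB decryption: P_i = D(K, C_i).
Only C[3] changed, to 0b10101001. In ECB, a change in C_i affects only P_i. Decrypting the received ciphertext:
P[1]: D(K, 0b10100011) = 0b10110101.
P[2]: D(K, 0b11101110) = 0b11111000.
P[3]: D(K, 0b10101001) = 0b10111111.
P[4]: D(K, 0b10011101) = 0b10001011.
Blocks that differ from the original plaintext: P[3].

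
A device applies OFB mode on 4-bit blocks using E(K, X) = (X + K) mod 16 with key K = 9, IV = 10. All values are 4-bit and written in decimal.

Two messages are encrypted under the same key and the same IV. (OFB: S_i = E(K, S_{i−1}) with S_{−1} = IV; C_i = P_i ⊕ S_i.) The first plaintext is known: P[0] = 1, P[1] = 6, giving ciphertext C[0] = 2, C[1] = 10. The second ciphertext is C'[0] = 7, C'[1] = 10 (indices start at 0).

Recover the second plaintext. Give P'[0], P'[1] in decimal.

In OFB with a reused IV, both messages share the same keystream S_i, so C_i ⊕ C'_i = P_i ⊕ P'_i and thus P'_i = P_i ⊕ C_i ⊕ C'_i.
P'[0]: 1 ⊕ 2 ⊕ 7 = 4.
P'[1]: 6 ⊕ 10 ⊕ 10 = 6.

P'[0] = 4, P'[1] = 6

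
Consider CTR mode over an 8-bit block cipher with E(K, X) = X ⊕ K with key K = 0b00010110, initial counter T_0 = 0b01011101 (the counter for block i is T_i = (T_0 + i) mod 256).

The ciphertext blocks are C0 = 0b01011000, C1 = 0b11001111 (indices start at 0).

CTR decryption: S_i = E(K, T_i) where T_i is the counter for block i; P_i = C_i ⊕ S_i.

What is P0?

P0 = 0b00010011

P0: T = 0b01011101, S = E(K, T) = 0b01001011; 0b01011000 ⊕ 0b01001011 = 0b00010011.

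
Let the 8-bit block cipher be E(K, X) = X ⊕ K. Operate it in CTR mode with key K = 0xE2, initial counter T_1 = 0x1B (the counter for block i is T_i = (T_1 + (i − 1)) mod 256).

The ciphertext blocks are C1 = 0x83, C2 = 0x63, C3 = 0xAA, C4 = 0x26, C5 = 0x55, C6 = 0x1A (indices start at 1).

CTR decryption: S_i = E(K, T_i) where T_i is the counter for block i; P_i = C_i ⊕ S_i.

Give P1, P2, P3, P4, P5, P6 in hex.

P1: T = 0x1B, S = E(K, T) = 0xF9; 0x83 ⊕ 0xF9 = 0x7A.
P2: T = 0x1C, S = E(K, T) = 0xFE; 0x63 ⊕ 0xFE = 0x9D.
P3: T = 0x1D, S = E(K, T) = 0xFF; 0xAA ⊕ 0xFF = 0x55.
P4: T = 0x1E, S = E(K, T) = 0xFC; 0x26 ⊕ 0xFC = 0xDA.
P5: T = 0x1F, S = E(K, T) = 0xFD; 0x55 ⊕ 0xFD = 0xA8.
P6: T = 0x20, S = E(K, T) = 0xC2; 0x1A ⊕ 0xC2 = 0xD8.

P1 = 0x7A, P2 = 0x9D, P3 = 0x55, P4 = 0xDA, P5 = 0xA8, P6 = 0xD8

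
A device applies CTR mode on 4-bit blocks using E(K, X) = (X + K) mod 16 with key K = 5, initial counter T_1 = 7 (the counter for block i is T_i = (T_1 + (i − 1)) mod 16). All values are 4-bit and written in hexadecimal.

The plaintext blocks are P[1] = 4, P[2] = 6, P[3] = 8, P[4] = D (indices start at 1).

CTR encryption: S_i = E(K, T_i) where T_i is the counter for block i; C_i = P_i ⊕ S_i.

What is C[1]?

C[1]: T = 7, S = E(K, T) = C; 4 ⊕ C = 8.

C[1] = 8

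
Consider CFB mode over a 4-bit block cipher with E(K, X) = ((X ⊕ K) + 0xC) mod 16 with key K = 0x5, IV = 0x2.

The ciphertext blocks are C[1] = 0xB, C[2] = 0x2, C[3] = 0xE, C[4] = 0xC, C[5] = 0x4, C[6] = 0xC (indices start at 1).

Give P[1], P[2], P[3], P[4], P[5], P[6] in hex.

P[1] = 0x8, P[2] = 0x8, P[3] = 0xD, P[4] = 0xB, P[5] = 0x1, P[6] = 0x1

CFB decryption: P_i = C_i ⊕ E(K, C_{i−1}), with C_{0} = IV.
P[1]: E(K, 0x2) = 0x3; 0xB ⊕ 0x3 = 0x8.
P[2]: E(K, 0xB) = 0xA; 0x2 ⊕ 0xA = 0x8.
P[3]: E(K, 0x2) = 0x3; 0xE ⊕ 0x3 = 0xD.
P[4]: E(K, 0xE) = 0x7; 0xC ⊕ 0x7 = 0xB.
P[5]: E(K, 0xC) = 0x5; 0x4 ⊕ 0x5 = 0x1.
P[6]: E(K, 0x4) = 0xD; 0xC ⊕ 0xD = 0x1.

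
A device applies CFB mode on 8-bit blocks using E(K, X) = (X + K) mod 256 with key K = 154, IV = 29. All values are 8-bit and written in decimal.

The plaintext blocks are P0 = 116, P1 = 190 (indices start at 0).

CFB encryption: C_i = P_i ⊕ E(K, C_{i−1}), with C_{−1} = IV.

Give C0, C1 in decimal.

C0: E(K, 29) = 183; 116 ⊕ 183 = 195.
C1: E(K, 195) = 93; 190 ⊕ 93 = 227.

C0 = 195, C1 = 227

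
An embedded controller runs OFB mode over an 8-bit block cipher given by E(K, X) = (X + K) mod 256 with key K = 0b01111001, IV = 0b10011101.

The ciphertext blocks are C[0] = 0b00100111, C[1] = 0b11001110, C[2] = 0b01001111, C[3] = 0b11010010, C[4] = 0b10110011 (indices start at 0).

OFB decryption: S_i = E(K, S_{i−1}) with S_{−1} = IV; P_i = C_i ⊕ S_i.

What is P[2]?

P[2] = 0b01000111

P[0]: S = E(K, 0b10011101) = 0b00010110; 0b00100111 ⊕ 0b00010110 = 0b00110001.
P[1]: S = E(K, 0b00010110) = 0b10001111; 0b11001110 ⊕ 0b10001111 = 0b01000001.
P[2]: S = E(K, 0b10001111) = 0b00001000; 0b01001111 ⊕ 0b00001000 = 0b01000111.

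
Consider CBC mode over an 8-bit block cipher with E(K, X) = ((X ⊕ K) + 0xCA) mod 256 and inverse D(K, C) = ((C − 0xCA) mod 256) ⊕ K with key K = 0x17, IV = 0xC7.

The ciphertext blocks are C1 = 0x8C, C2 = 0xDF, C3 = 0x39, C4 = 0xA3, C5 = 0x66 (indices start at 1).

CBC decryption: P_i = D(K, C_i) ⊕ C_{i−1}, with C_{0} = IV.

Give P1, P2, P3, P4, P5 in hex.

P1: D(K, 0x8C) = 0xD5; 0xD5 ⊕ 0xC7 = 0x12.
P2: D(K, 0xDF) = 0x02; 0x02 ⊕ 0x8C = 0x8E.
P3: D(K, 0x39) = 0x78; 0x78 ⊕ 0xDF = 0xA7.
P4: D(K, 0xA3) = 0xCE; 0xCE ⊕ 0x39 = 0xF7.
P5: D(K, 0x66) = 0x8B; 0x8B ⊕ 0xA3 = 0x28.

P1 = 0x12, P2 = 0x8E, P3 = 0xA7, P4 = 0xF7, P5 = 0x28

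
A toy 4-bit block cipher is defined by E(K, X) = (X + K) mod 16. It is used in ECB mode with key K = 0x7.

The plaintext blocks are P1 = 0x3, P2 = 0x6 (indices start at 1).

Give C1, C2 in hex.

C1 = 0xA, C2 = 0xD

ECB encryption: C_i = E(K, P_i).
C1: E(K, 0x3) = 0xA.
C2: E(K, 0x6) = 0xD.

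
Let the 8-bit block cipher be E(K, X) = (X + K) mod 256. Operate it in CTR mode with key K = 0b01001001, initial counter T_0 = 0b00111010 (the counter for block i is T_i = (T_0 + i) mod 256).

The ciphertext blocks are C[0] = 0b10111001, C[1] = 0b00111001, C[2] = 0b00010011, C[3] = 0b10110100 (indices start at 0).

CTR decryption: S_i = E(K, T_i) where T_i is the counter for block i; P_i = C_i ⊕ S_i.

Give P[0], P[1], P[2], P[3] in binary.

P[0] = 0b00111010, P[1] = 0b10111101, P[2] = 0b10010110, P[3] = 0b00110010

P[0]: T = 0b00111010, S = E(K, T) = 0b10000011; 0b10111001 ⊕ 0b10000011 = 0b00111010.
P[1]: T = 0b00111011, S = E(K, T) = 0b10000100; 0b00111001 ⊕ 0b10000100 = 0b10111101.
P[2]: T = 0b00111100, S = E(K, T) = 0b10000101; 0b00010011 ⊕ 0b10000101 = 0b10010110.
P[3]: T = 0b00111101, S = E(K, T) = 0b10000110; 0b10110100 ⊕ 0b10000110 = 0b00110010.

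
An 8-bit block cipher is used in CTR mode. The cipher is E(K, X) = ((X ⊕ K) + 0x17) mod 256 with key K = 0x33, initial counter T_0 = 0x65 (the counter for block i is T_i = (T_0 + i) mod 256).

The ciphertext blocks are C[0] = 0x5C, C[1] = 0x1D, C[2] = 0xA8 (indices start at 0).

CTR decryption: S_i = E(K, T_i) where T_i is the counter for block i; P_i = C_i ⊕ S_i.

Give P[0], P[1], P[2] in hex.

P[0] = 0x31, P[1] = 0x71, P[2] = 0xC3

P[0]: T = 0x65, S = E(K, T) = 0x6D; 0x5C ⊕ 0x6D = 0x31.
P[1]: T = 0x66, S = E(K, T) = 0x6C; 0x1D ⊕ 0x6C = 0x71.
P[2]: T = 0x67, S = E(K, T) = 0x6B; 0xA8 ⊕ 0x6B = 0xC3.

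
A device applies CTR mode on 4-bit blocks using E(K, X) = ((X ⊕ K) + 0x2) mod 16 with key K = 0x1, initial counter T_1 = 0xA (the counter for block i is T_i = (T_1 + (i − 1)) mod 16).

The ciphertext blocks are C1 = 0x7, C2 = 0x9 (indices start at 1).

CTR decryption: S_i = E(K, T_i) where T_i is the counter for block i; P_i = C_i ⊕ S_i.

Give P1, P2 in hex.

P1 = 0xA, P2 = 0x5

P1: T = 0xA, S = E(K, T) = 0xD; 0x7 ⊕ 0xD = 0xA.
P2: T = 0xB, S = E(K, T) = 0xC; 0x9 ⊕ 0xC = 0x5.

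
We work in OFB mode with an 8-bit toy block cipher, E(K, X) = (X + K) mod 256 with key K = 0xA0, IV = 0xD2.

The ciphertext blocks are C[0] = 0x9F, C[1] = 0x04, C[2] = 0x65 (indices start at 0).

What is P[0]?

P[0] = 0xED

OFB decryption: S_i = E(K, S_{i−1}) with S_{−1} = IV; P_i = C_i ⊕ S_i.
P[0]: S = E(K, 0xD2) = 0x72; 0x9F ⊕ 0x72 = 0xED.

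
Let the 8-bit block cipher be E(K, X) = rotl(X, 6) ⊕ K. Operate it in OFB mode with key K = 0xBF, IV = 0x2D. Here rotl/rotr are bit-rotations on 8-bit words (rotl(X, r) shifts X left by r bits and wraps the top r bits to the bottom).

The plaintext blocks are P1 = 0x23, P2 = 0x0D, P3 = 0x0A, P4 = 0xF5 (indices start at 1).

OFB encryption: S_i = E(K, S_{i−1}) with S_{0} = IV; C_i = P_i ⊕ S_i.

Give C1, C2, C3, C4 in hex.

C1 = 0xD7, C2 = 0x8F, C3 = 0x15, C4 = 0x8D

C1: S = E(K, 0x2D) = 0xF4; 0x23 ⊕ 0xF4 = 0xD7.
C2: S = E(K, 0xF4) = 0x82; 0x0D ⊕ 0x82 = 0x8F.
C3: S = E(K, 0x82) = 0x1F; 0x0A ⊕ 0x1F = 0x15.
C4: S = E(K, 0x1F) = 0x78; 0xF5 ⊕ 0x78 = 0x8D.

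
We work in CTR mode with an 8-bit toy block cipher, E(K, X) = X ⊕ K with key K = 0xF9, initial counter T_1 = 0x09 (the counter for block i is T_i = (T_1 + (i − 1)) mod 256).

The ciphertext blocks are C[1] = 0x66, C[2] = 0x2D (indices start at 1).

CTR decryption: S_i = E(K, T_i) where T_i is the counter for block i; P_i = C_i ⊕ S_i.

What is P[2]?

P[2] = 0xDE

P[2]: T = 0x0A, S = E(K, T) = 0xF3; 0x2D ⊕ 0xF3 = 0xDE.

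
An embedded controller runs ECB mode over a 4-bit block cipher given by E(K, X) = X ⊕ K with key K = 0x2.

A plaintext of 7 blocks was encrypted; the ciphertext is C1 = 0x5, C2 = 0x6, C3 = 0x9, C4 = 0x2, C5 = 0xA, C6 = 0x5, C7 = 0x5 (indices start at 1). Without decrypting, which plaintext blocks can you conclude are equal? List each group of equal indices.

P1 = P6 = P7

ECB encrypts each block independently with the same key, so equal ciphertext blocks imply equal plaintext blocks.
C1 = C6 = C7 = 0x5, so P1 = P6 = P7.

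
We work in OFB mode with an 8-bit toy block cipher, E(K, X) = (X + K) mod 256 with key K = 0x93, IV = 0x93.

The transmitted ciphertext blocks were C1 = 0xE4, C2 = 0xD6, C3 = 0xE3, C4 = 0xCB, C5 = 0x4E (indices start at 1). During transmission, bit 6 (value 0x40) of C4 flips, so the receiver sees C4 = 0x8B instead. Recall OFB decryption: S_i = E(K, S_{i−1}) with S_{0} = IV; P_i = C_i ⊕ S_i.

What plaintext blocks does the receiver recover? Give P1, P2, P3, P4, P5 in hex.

P1 = 0xC2, P2 = 0x6F, P3 = 0xAF, P4 = 0x54, P5 = 0x3C

Only C4 changed, to 0x8B. In OFB, a change in C_i flips the same bit in P_i only; the keystream is unaffected. Decrypting the received ciphertext:
P1: S = E(K, 0x93) = 0x26; 0xE4 ⊕ 0x26 = 0xC2.
P2: S = E(K, 0x26) = 0xB9; 0xD6 ⊕ 0xB9 = 0x6F.
P3: S = E(K, 0xB9) = 0x4C; 0xE3 ⊕ 0x4C = 0xAF.
P4: S = E(K, 0x4C) = 0xDF; 0x8B ⊕ 0xDF = 0x54.
P5: S = E(K, 0xDF) = 0x72; 0x4E ⊕ 0x72 = 0x3C.
Blocks that differ from the original plaintext: P4.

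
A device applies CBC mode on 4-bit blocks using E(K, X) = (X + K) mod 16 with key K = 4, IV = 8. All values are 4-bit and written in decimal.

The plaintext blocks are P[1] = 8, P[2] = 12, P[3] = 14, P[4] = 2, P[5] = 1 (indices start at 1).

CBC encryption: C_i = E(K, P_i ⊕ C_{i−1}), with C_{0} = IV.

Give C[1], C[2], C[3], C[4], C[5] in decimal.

C[1] = 4, C[2] = 12, C[3] = 6, C[4] = 8, C[5] = 13

C[1]: P[1] ⊕ 8 = 0; E(K, 0) = 4.
C[2]: P[2] ⊕ 4 = 8; E(K, 8) = 12.
C[3]: P[3] ⊕ 12 = 2; E(K, 2) = 6.
C[4]: P[4] ⊕ 6 = 4; E(K, 4) = 8.
C[5]: P[5] ⊕ 8 = 9; E(K, 9) = 13.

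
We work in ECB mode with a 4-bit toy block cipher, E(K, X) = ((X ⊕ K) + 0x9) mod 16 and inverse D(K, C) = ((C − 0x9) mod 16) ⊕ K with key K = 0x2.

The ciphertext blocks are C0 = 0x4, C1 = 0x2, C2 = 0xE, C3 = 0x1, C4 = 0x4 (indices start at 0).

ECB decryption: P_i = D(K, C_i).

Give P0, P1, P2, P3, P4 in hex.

P0 = 0x9, P1 = 0xB, P2 = 0x7, P3 = 0xA, P4 = 0x9

P0: D(K, 0x4) = 0x9.
P1: D(K, 0x2) = 0xB.
P2: D(K, 0xE) = 0x7.
P3: D(K, 0x1) = 0xA.
P4: D(K, 0x4) = 0x9.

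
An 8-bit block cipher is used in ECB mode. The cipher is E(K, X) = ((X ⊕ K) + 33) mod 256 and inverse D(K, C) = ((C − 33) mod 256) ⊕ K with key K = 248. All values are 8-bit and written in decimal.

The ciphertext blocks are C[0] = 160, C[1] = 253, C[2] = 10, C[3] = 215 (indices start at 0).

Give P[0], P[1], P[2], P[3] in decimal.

P[0] = 135, P[1] = 36, P[2] = 17, P[3] = 78

ECB decryption: P_i = D(K, C_i).
P[0]: D(K, 160) = 135.
P[1]: D(K, 253) = 36.
P[2]: D(K, 10) = 17.
P[3]: D(K, 215) = 78.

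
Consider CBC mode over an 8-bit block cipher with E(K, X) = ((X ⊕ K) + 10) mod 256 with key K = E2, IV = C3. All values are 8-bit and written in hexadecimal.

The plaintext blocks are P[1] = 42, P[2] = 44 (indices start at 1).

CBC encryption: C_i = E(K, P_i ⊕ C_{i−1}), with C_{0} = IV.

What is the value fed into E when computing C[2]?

C[1]: P[1] ⊕ C3 = 81; E(K, 81) = 73.
C[2]: P[2] ⊕ 73 = 37; E(K, 37) = E5.
So the input to E for block [2] is 37.

37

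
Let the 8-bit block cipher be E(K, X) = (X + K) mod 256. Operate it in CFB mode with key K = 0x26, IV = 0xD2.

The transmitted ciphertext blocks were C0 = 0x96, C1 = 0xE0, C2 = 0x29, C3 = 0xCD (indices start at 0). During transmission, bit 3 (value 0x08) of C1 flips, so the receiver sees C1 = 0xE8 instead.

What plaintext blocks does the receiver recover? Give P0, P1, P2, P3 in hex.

P0 = 0x6E, P1 = 0x54, P2 = 0x27, P3 = 0x82

CFB decryption: P_i = C_i ⊕ E(K, C_{i−1}), with C_{−1} = IV.
Only C1 changed, to 0xE8. In CFB, a change in C_i flips the same bit in P_i and garbles P_{i+1}. Decrypting the received ciphertext:
P0: E(K, 0xD2) = 0xF8; 0x96 ⊕ 0xF8 = 0x6E.
P1: E(K, 0x96) = 0xBC; 0xE8 ⊕ 0xBC = 0x54.
P2: E(K, 0xE8) = 0x0E; 0x29 ⊕ 0x0E = 0x27.
P3: E(K, 0x29) = 0x4F; 0xCD ⊕ 0x4F = 0x82.
Blocks that differ from the original plaintext: P1, P2.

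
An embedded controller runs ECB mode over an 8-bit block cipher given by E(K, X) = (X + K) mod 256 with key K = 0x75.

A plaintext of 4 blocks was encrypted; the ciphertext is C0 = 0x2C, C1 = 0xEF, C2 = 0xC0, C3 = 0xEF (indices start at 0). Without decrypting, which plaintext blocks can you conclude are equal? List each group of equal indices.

ECB encrypts each block independently with the same key, so equal ciphertext blocks imply equal plaintext blocks.
C1 = C3 = 0xEF, so P1 = P3.

P1 = P3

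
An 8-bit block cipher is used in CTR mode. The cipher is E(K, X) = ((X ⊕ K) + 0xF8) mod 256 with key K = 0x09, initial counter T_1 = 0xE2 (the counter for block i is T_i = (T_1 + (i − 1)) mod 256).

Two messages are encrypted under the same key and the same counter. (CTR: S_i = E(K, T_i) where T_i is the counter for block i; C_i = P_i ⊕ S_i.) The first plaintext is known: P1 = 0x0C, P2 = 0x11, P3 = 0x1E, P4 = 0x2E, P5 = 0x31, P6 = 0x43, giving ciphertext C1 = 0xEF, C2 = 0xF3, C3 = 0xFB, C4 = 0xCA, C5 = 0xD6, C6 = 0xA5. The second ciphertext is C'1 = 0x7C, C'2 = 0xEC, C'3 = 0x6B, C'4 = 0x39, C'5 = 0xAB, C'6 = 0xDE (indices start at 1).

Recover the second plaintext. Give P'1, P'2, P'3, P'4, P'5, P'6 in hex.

In CTR with a reused counter, both messages share the same keystream S_i, so C_i ⊕ C'_i = P_i ⊕ P'_i and thus P'_i = P_i ⊕ C_i ⊕ C'_i.
P'1: 0x0C ⊕ 0xEF ⊕ 0x7C = 0x9F.
P'2: 0x11 ⊕ 0xF3 ⊕ 0xEC = 0x0E.
P'3: 0x1E ⊕ 0xFB ⊕ 0x6B = 0x8E.
P'4: 0x2E ⊕ 0xCA ⊕ 0x39 = 0xDD.
P'5: 0x31 ⊕ 0xD6 ⊕ 0xAB = 0x4C.
P'6: 0x43 ⊕ 0xA5 ⊕ 0xDE = 0x38.

P'1 = 0x9F, P'2 = 0x0E, P'3 = 0x8E, P'4 = 0xDD, P'5 = 0x4C, P'6 = 0x38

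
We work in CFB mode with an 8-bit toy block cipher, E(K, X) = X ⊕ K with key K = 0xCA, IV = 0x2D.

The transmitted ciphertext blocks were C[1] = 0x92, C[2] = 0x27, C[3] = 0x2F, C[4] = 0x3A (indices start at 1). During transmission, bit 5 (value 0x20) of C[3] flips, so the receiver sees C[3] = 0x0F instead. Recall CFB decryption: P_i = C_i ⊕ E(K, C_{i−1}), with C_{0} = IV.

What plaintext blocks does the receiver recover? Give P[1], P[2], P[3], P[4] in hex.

P[1] = 0x75, P[2] = 0x7F, P[3] = 0xE2, P[4] = 0xFF

Only C[3] changed, to 0x0F. In CFB, a change in C_i flips the same bit in P_i and garbles P_{i+1}. Decrypting the received ciphertext:
P[1]: E(K, 0x2D) = 0xE7; 0x92 ⊕ 0xE7 = 0x75.
P[2]: E(K, 0x92) = 0x58; 0x27 ⊕ 0x58 = 0x7F.
P[3]: E(K, 0x27) = 0xED; 0x0F ⊕ 0xED = 0xE2.
P[4]: E(K, 0x0F) = 0xC5; 0x3A ⊕ 0xC5 = 0xFF.
Blocks that differ from the original plaintext: P[3], P[4].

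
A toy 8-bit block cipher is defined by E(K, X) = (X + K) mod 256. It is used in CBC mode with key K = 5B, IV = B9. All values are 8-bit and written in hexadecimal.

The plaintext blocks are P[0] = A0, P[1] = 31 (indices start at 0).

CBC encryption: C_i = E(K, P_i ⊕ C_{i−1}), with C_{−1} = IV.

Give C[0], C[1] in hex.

C[0] = 74, C[1] = A0

C[0]: P[0] ⊕ B9 = 19; E(K, 19) = 74.
C[1]: P[1] ⊕ 74 = 45; E(K, 45) = A0.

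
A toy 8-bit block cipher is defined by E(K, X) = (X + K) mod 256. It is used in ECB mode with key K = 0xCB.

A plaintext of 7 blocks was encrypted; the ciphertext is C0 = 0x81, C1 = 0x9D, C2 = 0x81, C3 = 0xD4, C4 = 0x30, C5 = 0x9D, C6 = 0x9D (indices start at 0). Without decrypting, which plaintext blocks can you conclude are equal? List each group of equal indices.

P0 = P2; P1 = P5 = P6

ECB encrypts each block independently with the same key, so equal ciphertext blocks imply equal plaintext blocks.
C0 = C2 = 0x81, so P0 = P2.
C1 = C5 = C6 = 0x9D, so P1 = P5 = P6.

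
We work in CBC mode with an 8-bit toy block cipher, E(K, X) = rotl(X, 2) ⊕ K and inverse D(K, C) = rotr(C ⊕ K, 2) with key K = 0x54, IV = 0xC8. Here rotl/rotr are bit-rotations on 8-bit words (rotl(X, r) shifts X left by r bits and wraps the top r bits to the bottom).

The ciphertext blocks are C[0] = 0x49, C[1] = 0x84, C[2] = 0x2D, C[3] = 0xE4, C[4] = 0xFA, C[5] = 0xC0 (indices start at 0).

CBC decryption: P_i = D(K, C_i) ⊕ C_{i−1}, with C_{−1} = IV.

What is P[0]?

P[0] = 0x8F

P[0]: D(K, 0x49) = 0x47; 0x47 ⊕ 0xC8 = 0x8F.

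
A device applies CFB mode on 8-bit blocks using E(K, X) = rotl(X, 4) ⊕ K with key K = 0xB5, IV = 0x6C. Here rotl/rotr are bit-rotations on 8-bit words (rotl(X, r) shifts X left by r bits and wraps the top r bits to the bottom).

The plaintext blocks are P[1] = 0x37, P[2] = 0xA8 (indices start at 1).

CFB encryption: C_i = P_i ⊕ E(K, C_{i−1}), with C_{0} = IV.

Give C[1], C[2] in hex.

C[1] = 0x44, C[2] = 0x59

C[1]: E(K, 0x6C) = 0x73; 0x37 ⊕ 0x73 = 0x44.
C[2]: E(K, 0x44) = 0xF1; 0xA8 ⊕ 0xF1 = 0x59.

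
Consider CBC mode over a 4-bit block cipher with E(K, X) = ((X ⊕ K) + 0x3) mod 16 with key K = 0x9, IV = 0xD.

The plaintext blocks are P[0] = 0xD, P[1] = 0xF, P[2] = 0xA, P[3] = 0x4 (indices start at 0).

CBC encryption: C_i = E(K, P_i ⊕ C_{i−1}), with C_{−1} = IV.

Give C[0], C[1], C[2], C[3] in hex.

C[0]: P[0] ⊕ 0xD = 0x0; E(K, 0x0) = 0xC.
C[1]: P[1] ⊕ 0xC = 0x3; E(K, 0x3) = 0xD.
C[2]: P[2] ⊕ 0xD = 0x7; E(K, 0x7) = 0x1.
C[3]: P[3] ⊕ 0x1 = 0x5; E(K, 0x5) = 0xF.

C[0] = 0xC, C[1] = 0xD, C[2] = 0x1, C[3] = 0xF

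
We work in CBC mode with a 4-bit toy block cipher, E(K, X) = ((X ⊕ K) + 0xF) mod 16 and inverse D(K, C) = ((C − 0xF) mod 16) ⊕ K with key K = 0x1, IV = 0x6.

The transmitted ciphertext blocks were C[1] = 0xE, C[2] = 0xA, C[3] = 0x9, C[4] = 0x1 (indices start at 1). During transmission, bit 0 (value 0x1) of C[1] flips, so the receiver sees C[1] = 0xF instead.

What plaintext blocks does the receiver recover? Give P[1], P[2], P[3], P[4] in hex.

P[1] = 0x7, P[2] = 0x5, P[3] = 0x1, P[4] = 0xA

CBC decryption: P_i = D(K, C_i) ⊕ C_{i−1}, with C_{0} = IV.
Only C[1] changed, to 0xF. In CBC, a change in C_i garbles P_i and flips the same bit in P_{i+1}. Decrypting the received ciphertext:
P[1]: D(K, 0xF) = 0x1; 0x1 ⊕ 0x6 = 0x7.
P[2]: D(K, 0xA) = 0xA; 0xA ⊕ 0xF = 0x5.
P[3]: D(K, 0x9) = 0xB; 0xB ⊕ 0xA = 0x1.
P[4]: D(K, 0x1) = 0x3; 0x3 ⊕ 0x9 = 0xA.
Blocks that differ from the original plaintext: P[1], P[2].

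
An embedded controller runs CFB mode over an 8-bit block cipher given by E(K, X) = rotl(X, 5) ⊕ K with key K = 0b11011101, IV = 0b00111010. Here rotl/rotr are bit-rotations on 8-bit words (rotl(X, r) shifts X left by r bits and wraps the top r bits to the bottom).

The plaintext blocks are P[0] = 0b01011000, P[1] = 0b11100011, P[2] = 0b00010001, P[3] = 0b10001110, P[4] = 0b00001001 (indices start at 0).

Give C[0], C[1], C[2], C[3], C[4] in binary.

CFB encryption: C_i = P_i ⊕ E(K, C_{i−1}), with C_{−1} = IV.
C[0]: E(K, 0b00111010) = 0b10011010; 0b01011000 ⊕ 0b10011010 = 0b11000010.
C[1]: E(K, 0b11000010) = 0b10000101; 0b11100011 ⊕ 0b10000101 = 0b01100110.
C[2]: E(K, 0b01100110) = 0b00010001; 0b00010001 ⊕ 0b00010001 = 0b00000000.
C[3]: E(K, 0b00000000) = 0b11011101; 0b10001110 ⊕ 0b11011101 = 0b01010011.
C[4]: E(K, 0b01010011) = 0b10110111; 0b00001001 ⊕ 0b10110111 = 0b10111110.

C[0] = 0b11000010, C[1] = 0b01100110, C[2] = 0b00000000, C[3] = 0b01010011, C[4] = 0b10111110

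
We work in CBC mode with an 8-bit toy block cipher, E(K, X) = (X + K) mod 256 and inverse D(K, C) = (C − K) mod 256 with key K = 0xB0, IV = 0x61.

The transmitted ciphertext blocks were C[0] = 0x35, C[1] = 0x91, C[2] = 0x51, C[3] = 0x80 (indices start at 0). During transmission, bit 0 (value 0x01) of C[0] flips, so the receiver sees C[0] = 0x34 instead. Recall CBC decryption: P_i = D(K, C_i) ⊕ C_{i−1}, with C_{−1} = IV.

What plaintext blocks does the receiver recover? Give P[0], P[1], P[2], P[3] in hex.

Only C[0] changed, to 0x34. In CBC, a change in C_i garbles P_i and flips the same bit in P_{i+1}. Decrypting the received ciphertext:
P[0]: D(K, 0x34) = 0x84; 0x84 ⊕ 0x61 = 0xE5.
P[1]: D(K, 0x91) = 0xE1; 0xE1 ⊕ 0x34 = 0xD5.
P[2]: D(K, 0x51) = 0xA1; 0xA1 ⊕ 0x91 = 0x30.
P[3]: D(K, 0x80) = 0xD0; 0xD0 ⊕ 0x51 = 0x81.
Blocks that differ from the original plaintext: P[0], P[1].

P[0] = 0xE5, P[1] = 0xD5, P[2] = 0x30, P[3] = 0x81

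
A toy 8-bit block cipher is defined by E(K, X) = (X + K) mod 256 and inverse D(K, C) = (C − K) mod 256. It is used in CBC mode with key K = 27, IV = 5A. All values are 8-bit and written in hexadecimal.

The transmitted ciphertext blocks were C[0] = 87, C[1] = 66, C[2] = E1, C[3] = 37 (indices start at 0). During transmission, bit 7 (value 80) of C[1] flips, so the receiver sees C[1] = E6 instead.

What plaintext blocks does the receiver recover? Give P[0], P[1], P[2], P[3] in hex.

CBC decryption: P_i = D(K, C_i) ⊕ C_{i−1}, with C_{−1} = IV.
Only C[1] changed, to E6. In CBC, a change in C_i garbles P_i and flips the same bit in P_{i+1}. Decrypting the received ciphertext:
P[0]: D(K, 87) = 60; 60 ⊕ 5A = 3A.
P[1]: D(K, E6) = BF; BF ⊕ 87 = 38.
P[2]: D(K, E1) = BA; BA ⊕ E6 = 5C.
P[3]: D(K, 37) = 10; 10 ⊕ E1 = F1.
Blocks that differ from the original plaintext: P[1], P[2].

P[0] = 3A, P[1] = 38, P[2] = 5C, P[3] = F1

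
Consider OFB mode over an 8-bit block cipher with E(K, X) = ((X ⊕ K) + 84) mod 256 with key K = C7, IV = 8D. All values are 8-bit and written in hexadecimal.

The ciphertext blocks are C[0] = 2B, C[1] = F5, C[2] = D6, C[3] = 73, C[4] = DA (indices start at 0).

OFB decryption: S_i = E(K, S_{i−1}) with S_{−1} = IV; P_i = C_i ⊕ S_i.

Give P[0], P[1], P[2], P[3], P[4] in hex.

P[0]: S = E(K, 8D) = CE; 2B ⊕ CE = E5.
P[1]: S = E(K, CE) = 8D; F5 ⊕ 8D = 78.
P[2]: S = E(K, 8D) = CE; D6 ⊕ CE = 18.
P[3]: S = E(K, CE) = 8D; 73 ⊕ 8D = FE.
P[4]: S = E(K, 8D) = CE; DA ⊕ CE = 14.

P[0] = E5, P[1] = 78, P[2] = 18, P[3] = FE, P[4] = 14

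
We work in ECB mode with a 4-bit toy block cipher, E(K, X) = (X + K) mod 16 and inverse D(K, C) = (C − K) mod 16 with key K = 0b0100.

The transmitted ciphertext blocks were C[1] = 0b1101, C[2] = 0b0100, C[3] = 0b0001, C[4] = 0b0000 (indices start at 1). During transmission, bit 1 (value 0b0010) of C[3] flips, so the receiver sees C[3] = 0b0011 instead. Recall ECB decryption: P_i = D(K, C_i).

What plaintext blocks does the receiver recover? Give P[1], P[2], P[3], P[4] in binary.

Only C[3] changed, to 0b0011. In ECB, a change in C_i affects only P_i. Decrypting the received ciphertext:
P[1]: D(K, 0b1101) = 0b1001.
P[2]: D(K, 0b0100) = 0b0000.
P[3]: D(K, 0b0011) = 0b1111.
P[4]: D(K, 0b0000) = 0b1100.
Blocks that differ from the original plaintext: P[3].

P[1] = 0b1001, P[2] = 0b0000, P[3] = 0b1111, P[4] = 0b1100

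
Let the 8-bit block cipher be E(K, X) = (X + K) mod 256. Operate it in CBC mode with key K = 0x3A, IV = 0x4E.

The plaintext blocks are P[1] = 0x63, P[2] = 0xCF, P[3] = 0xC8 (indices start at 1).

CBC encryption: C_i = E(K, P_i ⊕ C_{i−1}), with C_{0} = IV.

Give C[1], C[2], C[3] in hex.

C[1]: P[1] ⊕ 0x4E = 0x2D; E(K, 0x2D) = 0x67.
C[2]: P[2] ⊕ 0x67 = 0xA8; E(K, 0xA8) = 0xE2.
C[3]: P[3] ⊕ 0xE2 = 0x2A; E(K, 0x2A) = 0x64.

C[1] = 0x67, C[2] = 0xE2, C[3] = 0x64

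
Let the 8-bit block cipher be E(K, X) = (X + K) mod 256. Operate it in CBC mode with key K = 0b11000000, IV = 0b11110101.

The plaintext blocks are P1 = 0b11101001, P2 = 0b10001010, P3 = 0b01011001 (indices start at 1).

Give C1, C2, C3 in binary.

CBC encryption: C_i = E(K, P_i ⊕ C_{i−1}), with C_{0} = IV.
C1: P1 ⊕ 0b11110101 = 0b00011100; E(K, 0b00011100) = 0b11011100.
C2: P2 ⊕ 0b11011100 = 0b01010110; E(K, 0b01010110) = 0b00010110.
C3: P3 ⊕ 0b00010110 = 0b01001111; E(K, 0b01001111) = 0b00001111.

C1 = 0b11011100, C2 = 0b00010110, C3 = 0b00001111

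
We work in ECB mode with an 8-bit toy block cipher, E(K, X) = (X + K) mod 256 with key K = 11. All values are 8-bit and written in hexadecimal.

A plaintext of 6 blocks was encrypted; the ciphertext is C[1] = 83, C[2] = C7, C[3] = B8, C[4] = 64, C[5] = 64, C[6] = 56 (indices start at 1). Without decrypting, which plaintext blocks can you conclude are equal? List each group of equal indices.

P[4] = P[5]

ECB encrypts each block independently with the same key, so equal ciphertext blocks imply equal plaintext blocks.
C[4] = C[5] = 64, so P[4] = P[5].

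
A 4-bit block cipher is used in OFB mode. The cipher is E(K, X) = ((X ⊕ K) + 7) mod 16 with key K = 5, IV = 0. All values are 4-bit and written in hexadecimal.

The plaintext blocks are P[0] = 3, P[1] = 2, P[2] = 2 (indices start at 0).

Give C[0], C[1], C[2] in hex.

C[0] = F, C[1] = 2, C[2] = E

OFB encryption: S_i = E(K, S_{i−1}) with S_{−1} = IV; C_i = P_i ⊕ S_i.
C[0]: S = E(K, 0) = C; 3 ⊕ C = F.
C[1]: S = E(K, C) = 0; 2 ⊕ 0 = 2.
C[2]: S = E(K, 0) = C; 2 ⊕ C = E.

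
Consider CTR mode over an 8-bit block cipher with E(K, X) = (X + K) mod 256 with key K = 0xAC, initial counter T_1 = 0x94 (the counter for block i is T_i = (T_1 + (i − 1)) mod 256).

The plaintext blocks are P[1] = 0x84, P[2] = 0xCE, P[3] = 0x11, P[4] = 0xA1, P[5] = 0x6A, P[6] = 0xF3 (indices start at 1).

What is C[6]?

C[6] = 0xB6

CTR encryption: S_i = E(K, T_i) where T_i is the counter for block i; C_i = P_i ⊕ S_i.
C[1]: T = 0x94, S = E(K, T) = 0x40; 0x84 ⊕ 0x40 = 0xC4.
C[2]: T = 0x95, S = E(K, T) = 0x41; 0xCE ⊕ 0x41 = 0x8F.
C[3]: T = 0x96, S = E(K, T) = 0x42; 0x11 ⊕ 0x42 = 0x53.
C[4]: T = 0x97, S = E(K, T) = 0x43; 0xA1 ⊕ 0x43 = 0xE2.
C[5]: T = 0x98, S = E(K, T) = 0x44; 0x6A ⊕ 0x44 = 0x2E.
C[6]: T = 0x99, S = E(K, T) = 0x45; 0xF3 ⊕ 0x45 = 0xB6.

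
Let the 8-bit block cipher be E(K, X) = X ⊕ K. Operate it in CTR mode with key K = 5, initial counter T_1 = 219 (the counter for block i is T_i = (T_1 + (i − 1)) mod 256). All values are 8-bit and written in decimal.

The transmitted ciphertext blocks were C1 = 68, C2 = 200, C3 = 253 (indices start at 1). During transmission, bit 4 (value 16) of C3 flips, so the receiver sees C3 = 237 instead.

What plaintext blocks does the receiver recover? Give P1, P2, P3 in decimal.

CTR decryption: S_i = E(K, T_i) where T_i is the counter for block i; P_i = C_i ⊕ S_i.
Only C3 changed, to 237. In CTR, a change in C_i flips the same bit in P_i only; the keystream is unaffected. Decrypting the received ciphertext:
P1: T = 219, S = E(K, T) = 222; 68 ⊕ 222 = 154.
P2: T = 220, S = E(K, T) = 217; 200 ⊕ 217 = 17.
P3: T = 221, S = E(K, T) = 216; 237 ⊕ 216 = 53.
Blocks that differ from the original plaintext: P3.

P1 = 154, P2 = 17, P3 = 53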